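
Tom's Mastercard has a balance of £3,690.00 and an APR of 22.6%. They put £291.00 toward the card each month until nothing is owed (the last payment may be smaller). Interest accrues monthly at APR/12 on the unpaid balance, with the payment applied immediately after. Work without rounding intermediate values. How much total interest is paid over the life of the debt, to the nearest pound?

Monthly rate r = 22.6%/12 = 1.88333% = 0.0188333.
Payoff takes n = ⌈−ln(1 − rB₀/P)/ln(1+r)⌉ = ⌈14.625⌉ = 15 payments; the last is £182.54.
Total paid = 14·£291.00 + £182.54 = £4,256.54.
Total interest = total paid − principal = £4,256.54 − £3,690.00 = £566.54.

£567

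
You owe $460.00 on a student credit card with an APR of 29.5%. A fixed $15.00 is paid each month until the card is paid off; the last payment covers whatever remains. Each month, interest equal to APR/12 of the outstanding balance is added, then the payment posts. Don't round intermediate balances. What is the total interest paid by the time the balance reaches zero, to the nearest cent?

$405.95

Monthly rate r = 29.5%/12 = 2.45833% = 0.0245833.
Payoff takes n = ⌈−ln(1 − rB₀/P)/ln(1+r)⌉ = ⌈57.728⌉ = 58 payments; the last is $10.95.
Total paid = 57·$15.00 + $10.95 = $865.95.
Total interest = total paid − principal = $865.95 − $460.00 = $405.95.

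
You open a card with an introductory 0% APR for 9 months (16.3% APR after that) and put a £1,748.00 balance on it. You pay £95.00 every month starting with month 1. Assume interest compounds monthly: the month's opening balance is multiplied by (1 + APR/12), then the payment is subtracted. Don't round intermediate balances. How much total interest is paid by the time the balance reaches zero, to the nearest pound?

Promo months 1–9 at r₀ = 0%/12 = 0; months 10+ at r₁ = 16.3%/12 = 0.0135833.
After month 9 (no interest yet): B = £1,748.00 − 9·£95.00 = £893.00.
Then at r₁ with £95.00/mo: n₂ = −ln(1 − r₁·B/P)/ln(1+r₁) ≈ 10.12 → 11 more payments.
Total paid = 19·£95.00 + £11.93 = £1,816.93; interest = £1,816.93 − £1,748.00 = £68.93.

£69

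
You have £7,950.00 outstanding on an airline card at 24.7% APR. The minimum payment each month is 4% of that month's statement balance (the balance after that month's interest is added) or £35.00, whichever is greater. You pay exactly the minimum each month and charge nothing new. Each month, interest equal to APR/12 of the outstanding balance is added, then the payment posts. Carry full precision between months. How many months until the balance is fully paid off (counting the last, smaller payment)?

144 months

Monthly rate r = 24.7%/12 = 2.05833% = 0.0205833.
While 4% of the post-interest balance exceeds £35.00, each month B ← (B·(1+r))·(1 − 0.04), i.e. B shrinks by the factor (1+r)·0.96 = 0.97976.
This holds for months 1–109. Entering month 110 the balance is £855.88; 4% of the post-interest balance is now below £35.00, so the flat £35.00 minimum applies from here.
From month 110 a fixed £35.00 at rate r clears £855.88 in 35 more payments. Total: 109 + 35 = 144 months.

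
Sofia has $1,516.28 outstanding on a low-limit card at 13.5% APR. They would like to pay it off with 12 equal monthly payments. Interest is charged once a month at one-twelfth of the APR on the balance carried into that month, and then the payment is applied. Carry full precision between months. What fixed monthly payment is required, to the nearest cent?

$135.79

Monthly rate r = 13.5%/12 = 1.125% = 0.01125.
Level-payment amortization: P = B₀·r / (1 − (1+r)^(−n)) = 1516.28·0.01125 / (1 − 1.01125^(−12)).
Denominator 1 − (1+r)^(−12) = 0.125625297.
P = 17.0581 / 0.125625297 ≈ 135.79.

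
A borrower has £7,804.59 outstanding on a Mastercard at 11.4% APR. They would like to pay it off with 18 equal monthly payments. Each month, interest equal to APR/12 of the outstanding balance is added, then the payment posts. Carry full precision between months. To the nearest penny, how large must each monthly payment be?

Monthly rate r = 11.4%/12 = 0.95% = 0.0095.
Level-payment amortization: P = B₀·r / (1 − (1+r)^(−n)) = 7804.59·0.0095 / (1 − 1.0095^(−18)).
Denominator 1 − (1+r)^(−18) = 0.156497875.
P = 74.1436 / 0.156497875 ≈ 473.77.

£473.77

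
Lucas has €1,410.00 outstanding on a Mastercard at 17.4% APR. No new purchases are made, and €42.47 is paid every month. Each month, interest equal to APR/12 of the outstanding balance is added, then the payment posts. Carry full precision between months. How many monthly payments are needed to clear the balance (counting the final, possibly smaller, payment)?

Monthly rate r = 17.4%/12 = 1.45% = 0.0145.
Recurrence: B ← B·(1+r) − €42.47.
Month 1: interest €20.45; balance after payment €1,387.97.
Month 2: interest €20.13; balance after payment €1,365.63.
Closed form: n = −ln(1 − rB₀/P)/ln(1+r) = −ln(0.5186)/ln(1.0145) ≈ 45.612, so the balance reaches zero during payment 46.

46 payments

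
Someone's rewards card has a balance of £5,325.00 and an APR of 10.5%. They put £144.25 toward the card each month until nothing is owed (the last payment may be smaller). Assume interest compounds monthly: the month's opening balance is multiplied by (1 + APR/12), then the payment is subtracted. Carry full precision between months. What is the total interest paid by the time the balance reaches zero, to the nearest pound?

£1,134

Monthly rate r = 10.5%/12 = 0.875% = 0.00875.
Payoff takes n = ⌈−ln(1 − rB₀/P)/ln(1+r)⌉ = ⌈44.777⌉ = 45 payments; the last is £112.19.
Total paid = 44·£144.25 + £112.19 = £6,459.19.
Total interest = total paid − principal = £6,459.19 − £5,325.00 = £1,134.19.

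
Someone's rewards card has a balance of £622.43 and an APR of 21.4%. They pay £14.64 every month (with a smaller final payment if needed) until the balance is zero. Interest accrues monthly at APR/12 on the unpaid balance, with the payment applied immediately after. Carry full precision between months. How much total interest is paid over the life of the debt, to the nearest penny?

Monthly rate r = 21.4%/12 = 1.78333% = 0.0178333.
Payoff takes n = ⌈−ln(1 − rB₀/P)/ln(1+r)⌉ = ⌈80.313⌉ = 81 payments; the last is £4.61.
Total paid = 80·£14.64 + £4.61 = £1,175.81.
Total interest = total paid − principal = £1,175.81 − £622.43 = £553.38.

£553.38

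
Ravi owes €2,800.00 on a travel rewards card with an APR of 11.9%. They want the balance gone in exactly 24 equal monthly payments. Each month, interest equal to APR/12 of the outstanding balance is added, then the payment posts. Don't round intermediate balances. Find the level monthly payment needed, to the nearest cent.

Monthly rate r = 11.9%/12 = 0.991667% = 0.00991667.
Level-payment amortization: P = B₀·r / (1 − (1+r)^(−n)) = 2800.00·0.00991667 / (1 − 1.00992^(−24)).
Denominator 1 − (1+r)^(−24) = 0.210872726.
P = 27.7667 / 0.210872726 ≈ 131.68.

€131.68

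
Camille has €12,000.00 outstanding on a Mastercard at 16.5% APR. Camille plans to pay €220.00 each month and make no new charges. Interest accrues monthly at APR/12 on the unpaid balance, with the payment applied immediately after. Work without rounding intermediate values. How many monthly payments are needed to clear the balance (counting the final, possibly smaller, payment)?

Monthly rate r = 16.5%/12 = 1.375% = 0.01375.
Recurrence: B ← B·(1+r) − €220.00.
Month 1: interest €165.00; balance after payment €11,945.00.
Month 2: interest €164.24; balance after payment €11,889.24.
Closed form: n = −ln(1 − rB₀/P)/ln(1+r) = −ln(0.25)/ln(1.01375) ≈ 101.513, so the balance reaches zero during payment 102.

102 months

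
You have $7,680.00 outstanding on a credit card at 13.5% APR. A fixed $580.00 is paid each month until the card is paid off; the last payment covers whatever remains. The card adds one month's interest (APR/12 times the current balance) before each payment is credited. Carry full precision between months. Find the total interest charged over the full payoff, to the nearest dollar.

$684

Monthly rate r = 13.5%/12 = 1.125% = 0.01125.
Payoff takes n = ⌈−ln(1 − rB₀/P)/ln(1+r)⌉ = ⌈14.419⌉ = 15 payments; the last is $243.53.
Total paid = 14·$580.00 + $243.53 = $8,363.53.
Total interest = total paid − principal = $8,363.53 − $7,680.00 = $683.53.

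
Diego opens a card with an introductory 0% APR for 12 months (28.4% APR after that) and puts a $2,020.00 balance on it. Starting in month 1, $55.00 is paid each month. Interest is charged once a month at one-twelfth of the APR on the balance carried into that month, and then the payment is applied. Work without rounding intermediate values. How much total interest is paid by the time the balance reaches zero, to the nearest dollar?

Promo months 1–12 at r₀ = 0%/12 = 0; months 13+ at r₁ = 28.4%/12 = 0.0236667.
After month 12 (no interest yet): B = $2,020.00 − 12·$55.00 = $1,360.00.
Then at r₁ with $55.00/mo: n₂ = −ln(1 − r₁·B/P)/ln(1+r₁) ≈ 37.62 → 38 more payments.
Total paid = 49·$55.00 + $34.30 = $2,729.30; interest = $2,729.30 − $2,020.00 = $709.30.

$709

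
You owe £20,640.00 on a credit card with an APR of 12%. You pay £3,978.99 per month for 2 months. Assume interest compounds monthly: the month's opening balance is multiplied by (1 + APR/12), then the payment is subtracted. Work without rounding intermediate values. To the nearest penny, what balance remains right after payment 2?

Monthly rate r = 12%/12 = 1% = 0.01.
Each month: B ← B·(1+r) − £3,978.99.
Month 1: interest £206.40; balance after payment £16,867.41.
Month 2: interest £168.67; balance after payment £13,057.09.

£13,057.09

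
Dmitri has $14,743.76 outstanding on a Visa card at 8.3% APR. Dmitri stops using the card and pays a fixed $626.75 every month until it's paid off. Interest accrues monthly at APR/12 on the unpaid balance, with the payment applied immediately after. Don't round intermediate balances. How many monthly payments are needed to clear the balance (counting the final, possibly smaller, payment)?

26 payments

Monthly rate r = 8.3%/12 = 0.691667% = 0.00691667.
Recurrence: B ← B·(1+r) − $626.75.
Month 1: interest $101.98; balance after payment $14,218.99.
Month 2: interest $98.35; balance after payment $13,690.59.
Closed form: n = −ln(1 − rB₀/P)/ln(1+r) = −ln(0.83729)/ln(1.00692) ≈ 25.763, so the balance reaches zero during payment 26.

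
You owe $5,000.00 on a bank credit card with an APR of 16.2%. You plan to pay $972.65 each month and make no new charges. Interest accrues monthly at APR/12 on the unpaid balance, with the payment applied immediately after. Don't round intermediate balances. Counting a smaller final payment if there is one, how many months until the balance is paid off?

6 months

Monthly rate r = 16.2%/12 = 1.35% = 0.0135.
Recurrence: B ← B·(1+r) − $972.65.
Month 1: interest $67.50; balance after payment $4,094.85.
Month 2: interest $55.28; balance after payment $3,177.48.
Month 3: interest $42.90; balance after payment $2,247.73.
Month 4: interest $30.34; balance after payment $1,305.42.
Month 5: interest $17.62; balance after payment $350.39.
Month 6: interest $4.73; balance after payment $0.00.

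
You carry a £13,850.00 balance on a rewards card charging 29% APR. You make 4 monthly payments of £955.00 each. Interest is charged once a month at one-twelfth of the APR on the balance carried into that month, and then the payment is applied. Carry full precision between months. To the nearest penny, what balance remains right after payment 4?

£11,277.43

Monthly rate r = 29%/12 = 2.41667% = 0.0241667.
Each month: B ← B·(1+r) − £955.00.
Month 1: interest £334.71; balance after payment £13,229.71.
Month 2: interest £319.72; balance after payment £12,594.43.
Month 3: interest £304.37; balance after payment £11,943.79.
Month 4: interest £288.64; balance after payment £11,277.43.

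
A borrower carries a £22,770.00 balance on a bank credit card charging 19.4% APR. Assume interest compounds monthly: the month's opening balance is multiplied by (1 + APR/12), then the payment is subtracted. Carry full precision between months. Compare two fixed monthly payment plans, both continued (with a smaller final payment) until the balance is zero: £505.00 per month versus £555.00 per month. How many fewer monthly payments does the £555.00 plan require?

14 fewer payments

Monthly rate r = 19.4%/12 = 1.61667% = 0.0161667.
At £505.00/mo: n = ⌈−ln(1 − rB₀/P)/ln(1+r)⌉ = 82 payments (last £202.18); total interest = total paid − £22,770.00 = £18,337.18.
At £555.00/mo: 68 payments (last £483.97); total interest £14,898.97.
Payments saved = 82 − 68 = 14.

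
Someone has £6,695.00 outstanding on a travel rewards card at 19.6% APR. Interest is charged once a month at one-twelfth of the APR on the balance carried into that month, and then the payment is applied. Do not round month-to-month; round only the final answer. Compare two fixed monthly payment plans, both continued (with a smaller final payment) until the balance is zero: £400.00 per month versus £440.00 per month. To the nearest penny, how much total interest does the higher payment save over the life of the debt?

Monthly rate r = 19.6%/12 = 1.63333% = 0.0163333.
At £400.00/mo: n = ⌈−ln(1 − rB₀/P)/ln(1+r)⌉ = 20 payments (last £285.19); total interest = total paid − £6,695.00 = £1,190.19.
At £440.00/mo: 18 payments (last £280.44); total interest £1,065.44.
Interest saved = £1,190.19 − £1,065.44 = £124.75.

£124.75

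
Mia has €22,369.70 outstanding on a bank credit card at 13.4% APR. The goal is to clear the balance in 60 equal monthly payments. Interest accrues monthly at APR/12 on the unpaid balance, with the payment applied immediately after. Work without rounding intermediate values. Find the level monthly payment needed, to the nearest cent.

€513.57

Monthly rate r = 13.4%/12 = 1.11667% = 0.0111667.
Level-payment amortization: P = B₀·r / (1 − (1+r)^(−n)) = 22369.70·0.0111667 / (1 − 1.01117^(−60)).
Denominator 1 − (1+r)^(−60) = 0.486387806.
P = 249.795 / 0.486387806 ≈ 513.57.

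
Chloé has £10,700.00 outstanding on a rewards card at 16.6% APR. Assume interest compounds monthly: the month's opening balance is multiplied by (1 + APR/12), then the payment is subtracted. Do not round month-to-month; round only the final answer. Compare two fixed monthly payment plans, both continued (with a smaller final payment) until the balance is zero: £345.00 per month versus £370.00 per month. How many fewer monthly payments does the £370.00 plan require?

3 fewer payments

Monthly rate r = 16.6%/12 = 1.38333% = 0.0138333.
At £345.00/mo: n = ⌈−ln(1 − rB₀/P)/ln(1+r)⌉ = 41 payments (last £273.71); total interest = total paid − £10,700.00 = £3,373.71.
At £370.00/mo: 38 payments (last £69.74); total interest £3,059.74.
Payments saved = 41 − 38 = 3.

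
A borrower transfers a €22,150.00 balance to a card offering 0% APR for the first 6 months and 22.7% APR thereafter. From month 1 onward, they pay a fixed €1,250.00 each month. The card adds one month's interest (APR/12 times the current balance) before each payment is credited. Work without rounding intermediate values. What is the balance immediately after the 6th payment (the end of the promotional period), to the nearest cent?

Promo months 1–6 at r₀ = 0%/12 = 0; months 7+ at r₁ = 22.7%/12 = 0.0189167.
After month 6 (no interest yet): B = €22,150.00 − 6·€1,250.00 = €14,650.00.

€14,650.00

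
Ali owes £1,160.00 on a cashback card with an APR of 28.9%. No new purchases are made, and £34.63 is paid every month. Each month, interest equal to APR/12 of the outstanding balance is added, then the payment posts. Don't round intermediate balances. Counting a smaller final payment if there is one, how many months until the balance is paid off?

70 payments

Monthly rate r = 28.9%/12 = 2.40833% = 0.0240833.
Recurrence: B ← B·(1+r) − £34.63.
Month 1: interest £27.94; balance after payment £1,153.31.
Month 2: interest £27.78; balance after payment £1,146.45.
Closed form: n = −ln(1 − rB₀/P)/ln(1+r) = −ln(0.19328)/ln(1.02408) ≈ 69.065, so the balance reaches zero during payment 70.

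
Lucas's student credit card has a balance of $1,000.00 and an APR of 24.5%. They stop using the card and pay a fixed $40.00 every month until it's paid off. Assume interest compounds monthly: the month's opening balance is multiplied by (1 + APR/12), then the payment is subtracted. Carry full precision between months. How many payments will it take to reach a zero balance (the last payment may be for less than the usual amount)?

36 payments

Monthly rate r = 24.5%/12 = 2.04167% = 0.0204167.
Recurrence: B ← B·(1+r) − $40.00.
Month 1: interest $20.42; balance after payment $980.42.
Month 2: interest $20.02; balance after payment $960.43.
Closed form: n = −ln(1 − rB₀/P)/ln(1+r) = −ln(0.48958)/ln(1.02042) ≈ 35.337, so the balance reaches zero during payment 36.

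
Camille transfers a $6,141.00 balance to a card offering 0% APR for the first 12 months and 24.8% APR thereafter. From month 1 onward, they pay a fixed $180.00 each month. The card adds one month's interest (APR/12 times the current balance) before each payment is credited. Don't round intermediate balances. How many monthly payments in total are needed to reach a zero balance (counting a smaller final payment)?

Promo months 1–12 at r₀ = 0%/12 = 0; months 13+ at r₁ = 24.8%/12 = 0.0206667.
After month 12 (no interest yet): B = $6,141.00 − 12·$180.00 = $3,981.00.
Then at r₁ with $180.00/mo: n₂ = −ln(1 − r₁·B/P)/ln(1+r₁) ≈ 29.86 → 30 more payments.

42 payments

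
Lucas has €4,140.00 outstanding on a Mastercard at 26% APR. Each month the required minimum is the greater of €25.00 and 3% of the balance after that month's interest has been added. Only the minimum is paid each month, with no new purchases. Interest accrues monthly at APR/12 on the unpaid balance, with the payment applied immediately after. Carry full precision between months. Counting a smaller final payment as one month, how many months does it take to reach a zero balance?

Monthly rate r = 26%/12 = 2.16667% = 0.0216667.
While 3% of the post-interest balance exceeds €25.00, each month B ← (B·(1+r))·(1 − 0.03), i.e. B shrinks by the factor (1+r)·0.97 = 0.99102.
This holds for months 1–181. Entering month 182 the balance is €808.45; 3% of the post-interest balance is now below €25.00, so the flat €25.00 minimum applies from here.
From month 182 a fixed €25.00 at rate r clears €808.45 in 57 more payments. Total: 181 + 57 = 238 months.

238 months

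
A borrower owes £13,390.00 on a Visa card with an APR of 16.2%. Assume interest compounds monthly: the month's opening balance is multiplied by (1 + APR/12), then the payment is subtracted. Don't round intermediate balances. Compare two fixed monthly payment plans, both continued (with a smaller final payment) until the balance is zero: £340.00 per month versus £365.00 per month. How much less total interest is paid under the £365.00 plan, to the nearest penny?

£624.46

Monthly rate r = 16.2%/12 = 1.35% = 0.0135.
At £340.00/mo: n = ⌈−ln(1 − rB₀/P)/ln(1+r)⌉ = 57 payments (last £193.81); total interest = total paid − £13,390.00 = £5,843.81.
At £365.00/mo: 51 payments (last £359.35); total interest £5,219.35.
Interest saved = £5,843.81 − £5,219.35 = £624.46.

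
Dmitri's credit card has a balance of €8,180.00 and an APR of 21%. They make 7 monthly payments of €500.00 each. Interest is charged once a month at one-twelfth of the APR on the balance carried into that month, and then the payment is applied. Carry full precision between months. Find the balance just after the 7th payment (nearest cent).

€5,547.01

Monthly rate r = 21%/12 = 1.75% = 0.0175.
Each month: B ← B·(1+r) − €500.00.
Month 1: interest €143.15; balance after payment €7,823.15.
Month 2: interest €136.91; balance after payment €7,460.06.
Month 3: interest €130.55; balance after payment €7,090.61.
Month 4: interest €124.09; balance after payment €6,714.69.
Month 5: interest €117.51; balance after payment €6,332.20.
Month 6: interest €110.81; balance after payment €5,943.01.
Month 7: interest €104.00; balance after payment €5,547.01.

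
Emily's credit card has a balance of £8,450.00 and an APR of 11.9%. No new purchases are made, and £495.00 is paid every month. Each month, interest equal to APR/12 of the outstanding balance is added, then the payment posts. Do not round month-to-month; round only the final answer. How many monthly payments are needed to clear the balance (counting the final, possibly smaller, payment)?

19 payments

Monthly rate r = 11.9%/12 = 0.991667% = 0.00991667.
Recurrence: B ← B·(1+r) − £495.00.
Month 1: interest £83.80; balance after payment £8,038.80.
Month 2: interest £79.72; balance after payment £7,623.51.
Closed form: n = −ln(1 − rB₀/P)/ln(1+r) = −ln(0.83072)/ln(1.00992) ≈ 18.795, so the balance reaches zero during payment 19.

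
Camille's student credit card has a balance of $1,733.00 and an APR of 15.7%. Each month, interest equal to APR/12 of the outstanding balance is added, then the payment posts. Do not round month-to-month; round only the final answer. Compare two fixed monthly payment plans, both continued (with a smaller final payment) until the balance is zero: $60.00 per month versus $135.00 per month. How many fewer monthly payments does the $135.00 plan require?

22 fewer payments

Monthly rate r = 15.7%/12 = 1.30833% = 0.0130833.
At $60.00/mo: n = ⌈−ln(1 − rB₀/P)/ln(1+r)⌉ = 37 payments (last $30.99); total interest = total paid − $1,733.00 = $457.99.
At $135.00/mo: 15 payments (last $19.69); total interest $176.69.
Payments saved = 37 − 15 = 22.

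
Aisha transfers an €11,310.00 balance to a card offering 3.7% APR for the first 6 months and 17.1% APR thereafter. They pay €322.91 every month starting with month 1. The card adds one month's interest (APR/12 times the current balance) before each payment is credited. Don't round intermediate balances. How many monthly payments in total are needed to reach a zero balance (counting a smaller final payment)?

Promo months 1–6 at r₀ = 3.7%/12 = 0.00308333; months 7+ at r₁ = 17.1%/12 = 0.01425.
After month 6: iterate B ← B·(1+r₀) − €322.91 for 6 months → €9,568.40.
Then at r₁ with €322.91/mo: n₂ = −ln(1 − r₁·B/P)/ln(1+r₁) ≈ 38.77 → 39 more payments.

45 payments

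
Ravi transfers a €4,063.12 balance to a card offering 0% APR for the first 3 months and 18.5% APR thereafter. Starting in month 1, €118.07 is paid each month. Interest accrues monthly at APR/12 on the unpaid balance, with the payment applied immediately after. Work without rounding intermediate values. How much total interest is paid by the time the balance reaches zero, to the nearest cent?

€1,401.73

Promo months 1–3 at r₀ = 0%/12 = 0; months 4+ at r₁ = 18.5%/12 = 0.0154167.
After month 3 (no interest yet): B = €4,063.12 − 3·€118.07 = €3,708.91.
Then at r₁ with €118.07/mo: n₂ = −ln(1 − r₁·B/P)/ln(1+r₁) ≈ 43.28 → 44 more payments.
Total paid = 46·€118.07 + €33.63 = €5,464.85; interest = €5,464.85 − €4,063.12 = €1,401.73.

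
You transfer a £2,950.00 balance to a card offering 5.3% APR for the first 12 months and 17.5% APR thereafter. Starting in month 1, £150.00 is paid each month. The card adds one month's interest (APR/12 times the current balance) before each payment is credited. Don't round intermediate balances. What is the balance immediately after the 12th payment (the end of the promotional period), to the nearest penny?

Promo months 1–12 at r₀ = 5.3%/12 = 0.00441667; months 13+ at r₁ = 17.5%/12 = 0.0145833.
After month 12: iterate B ← B·(1+r₀) − £150.00 for 12 months → £1,265.83.

£1,265.83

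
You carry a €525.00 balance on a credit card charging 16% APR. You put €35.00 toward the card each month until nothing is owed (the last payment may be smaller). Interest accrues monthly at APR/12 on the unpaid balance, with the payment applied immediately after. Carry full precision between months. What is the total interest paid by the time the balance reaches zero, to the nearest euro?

€65

Monthly rate r = 16%/12 = 1.33333% = 0.0133333.
Payoff takes n = ⌈−ln(1 − rB₀/P)/ln(1+r)⌉ = ⌈16.847⌉ = 17 payments; the last is €29.68.
Total paid = 16·€35.00 + €29.68 = €589.68.
Total interest = total paid − principal = €589.68 − €525.00 = €64.68.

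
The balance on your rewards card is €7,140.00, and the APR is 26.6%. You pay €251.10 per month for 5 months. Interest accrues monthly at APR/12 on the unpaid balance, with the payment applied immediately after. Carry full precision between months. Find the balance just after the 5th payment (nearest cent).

€6,654.81

Monthly rate r = 26.6%/12 = 2.21667% = 0.0221667.
Each month: B ← B·(1+r) − €251.10.
Month 1: interest €158.27; balance after payment €7,047.17.
Month 2: interest €156.21; balance after payment €6,952.28.
Month 3: interest €154.11; balance after payment €6,855.29.
Month 4: interest €151.96; balance after payment €6,756.15.
Month 5: interest €149.76; balance after payment €6,654.81.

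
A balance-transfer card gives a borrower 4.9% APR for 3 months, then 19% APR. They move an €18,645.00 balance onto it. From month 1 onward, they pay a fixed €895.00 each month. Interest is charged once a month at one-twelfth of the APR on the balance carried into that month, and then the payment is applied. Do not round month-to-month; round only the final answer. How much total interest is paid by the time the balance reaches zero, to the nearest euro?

€3,251

Promo months 1–3 at r₀ = 4.9%/12 = 0.00408333; months 4+ at r₁ = 19%/12 = 0.0158333.
After month 3: iterate B ← B·(1+r₀) − €895.00 for 3 months → €16,178.36.
Then at r₁ with €895.00/mo: n₂ = −ln(1 − r₁·B/P)/ln(1+r₁) ≈ 21.46 → 22 more payments.
Total paid = 24·€895.00 + €415.96 = €21,895.96; interest = €21,895.96 − €18,645.00 = €3,250.96.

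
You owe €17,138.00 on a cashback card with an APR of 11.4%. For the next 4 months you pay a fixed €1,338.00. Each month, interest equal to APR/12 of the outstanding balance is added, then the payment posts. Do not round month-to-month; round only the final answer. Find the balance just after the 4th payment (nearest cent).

€12,369.83

Monthly rate r = 11.4%/12 = 0.95% = 0.0095.
Each month: B ← B·(1+r) − €1,338.00.
Month 1: interest €162.81; balance after payment €15,962.81.
Month 2: interest €151.65; balance after payment €14,776.46.
Month 3: interest €140.38; balance after payment €13,578.83.
Month 4: interest €129.00; balance after payment €12,369.83.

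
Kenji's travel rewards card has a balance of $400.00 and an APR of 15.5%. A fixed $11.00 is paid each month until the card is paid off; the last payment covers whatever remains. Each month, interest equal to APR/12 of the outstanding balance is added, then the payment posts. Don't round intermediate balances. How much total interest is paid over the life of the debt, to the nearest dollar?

$144

Monthly rate r = 15.5%/12 = 1.29167% = 0.0129167.
Payoff takes n = ⌈−ln(1 − rB₀/P)/ln(1+r)⌉ = ⌈49.424⌉ = 50 payments; the last is $4.68.
Total paid = 49·$11.00 + $4.68 = $543.68.
Total interest = total paid − principal = $543.68 − $400.00 = $143.68.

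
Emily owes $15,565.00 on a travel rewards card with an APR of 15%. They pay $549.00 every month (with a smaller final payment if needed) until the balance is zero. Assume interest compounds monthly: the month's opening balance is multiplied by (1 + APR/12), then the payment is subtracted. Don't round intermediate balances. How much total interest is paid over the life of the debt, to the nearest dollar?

Monthly rate r = 15%/12 = 1.25% = 0.0125.
Payoff takes n = ⌈−ln(1 − rB₀/P)/ln(1+r)⌉ = ⌈35.224⌉ = 36 payments; the last is $123.37.
Total paid = 35·$549.00 + $123.37 = $19,338.37.
Total interest = total paid − principal = $19,338.37 − $15,565.00 = $3,773.37.

$3,773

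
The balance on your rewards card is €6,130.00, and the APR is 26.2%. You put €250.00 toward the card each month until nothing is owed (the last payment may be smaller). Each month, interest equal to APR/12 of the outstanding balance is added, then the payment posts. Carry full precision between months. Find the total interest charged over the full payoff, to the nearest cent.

Monthly rate r = 26.2%/12 = 2.18333% = 0.0218333.
Payoff takes n = ⌈−ln(1 − rB₀/P)/ln(1+r)⌉ = ⌈35.488⌉ = 36 payments; the last is €122.61.
Total paid = 35·€250.00 + €122.61 = €8,872.61.
Total interest = total paid − principal = €8,872.61 − €6,130.00 = €2,742.61.

€2,742.61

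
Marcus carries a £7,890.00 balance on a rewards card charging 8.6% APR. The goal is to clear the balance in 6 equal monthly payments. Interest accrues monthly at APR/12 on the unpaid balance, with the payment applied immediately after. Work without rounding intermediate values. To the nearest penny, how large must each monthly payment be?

Monthly rate r = 8.6%/12 = 0.716667% = 0.00716667.
Level-payment amortization: P = B₀·r / (1 − (1+r)^(−n)) = 7890.00·0.00716667 / (1 − 1.00717^(−6)).
Denominator 1 − (1+r)^(−6) = 0.0419417019.
P = 56.545 / 0.0419417019 ≈ 1348.18.

£1,348.18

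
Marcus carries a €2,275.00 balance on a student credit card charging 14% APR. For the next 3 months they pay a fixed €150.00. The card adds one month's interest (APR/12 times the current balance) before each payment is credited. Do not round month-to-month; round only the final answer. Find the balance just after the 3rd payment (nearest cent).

Monthly rate r = 14%/12 = 1.16667% = 0.0116667.
Each month: B ← B·(1+r) − €150.00.
Month 1: interest €26.54; balance after payment €2,151.54.
Month 2: interest €25.10; balance after payment €2,026.64.
Month 3: interest €23.64; balance after payment €1,900.29.

€1,900.29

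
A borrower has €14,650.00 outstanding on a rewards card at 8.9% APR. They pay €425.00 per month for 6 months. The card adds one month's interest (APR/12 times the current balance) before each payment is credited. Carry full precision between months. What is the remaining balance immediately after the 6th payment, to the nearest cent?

€12,716.38

Monthly rate r = 8.9%/12 = 0.741667% = 0.00741667.
Each month: B ← B·(1+r) − €425.00.
Month 1: interest €108.65; balance after payment €14,333.65.
Month 2: interest €106.31; balance after payment €14,014.96.
Month 3: interest €103.94; balance after payment €13,693.91.
Month 4: interest €101.56; balance after payment €13,370.47.
Month 5: interest €99.16; balance after payment €13,044.63.
Month 6: interest €96.75; balance after payment €12,716.38.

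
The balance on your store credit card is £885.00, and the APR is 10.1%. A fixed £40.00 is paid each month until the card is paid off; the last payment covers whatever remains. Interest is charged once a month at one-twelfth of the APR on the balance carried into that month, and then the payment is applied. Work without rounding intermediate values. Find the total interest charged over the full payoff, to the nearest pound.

Monthly rate r = 10.1%/12 = 0.841667% = 0.00841667.
Payoff takes n = ⌈−ln(1 − rB₀/P)/ln(1+r)⌉ = ⌈24.586⌉ = 25 payments; the last is £23.47.
Total paid = 24·£40.00 + £23.47 = £983.47.
Total interest = total paid − principal = £983.47 − £885.00 = £98.47.

£98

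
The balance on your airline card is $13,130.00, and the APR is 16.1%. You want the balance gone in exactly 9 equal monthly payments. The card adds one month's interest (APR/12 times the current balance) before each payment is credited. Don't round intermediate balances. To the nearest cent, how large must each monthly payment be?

Monthly rate r = 16.1%/12 = 1.34167% = 0.0134167.
Level-payment amortization: P = B₀·r / (1 − (1+r)^(−n)) = 13130.00·0.0134167 / (1 − 1.01342^(−9)).
Denominator 1 − (1+r)^(−9) = 0.113032681.
P = 176.161 / 0.113032681 ≈ 1558.49.

$1,558.49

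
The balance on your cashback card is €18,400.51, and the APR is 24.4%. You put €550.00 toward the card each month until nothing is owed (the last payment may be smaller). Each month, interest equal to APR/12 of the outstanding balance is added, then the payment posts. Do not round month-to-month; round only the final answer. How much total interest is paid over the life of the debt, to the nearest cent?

€12,756.13

Monthly rate r = 24.4%/12 = 2.03333% = 0.0203333.
Payoff takes n = ⌈−ln(1 − rB₀/P)/ln(1+r)⌉ = ⌈56.646⌉ = 57 payments; the last is €356.64.
Total paid = 56·€550.00 + €356.64 = €31,156.64.
Total interest = total paid − principal = €31,156.64 − €18,400.51 = €12,756.13.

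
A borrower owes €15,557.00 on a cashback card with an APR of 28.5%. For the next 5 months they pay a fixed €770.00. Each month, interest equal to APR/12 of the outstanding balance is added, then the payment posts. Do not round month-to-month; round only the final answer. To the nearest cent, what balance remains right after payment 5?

€13,456.98

Monthly rate r = 28.5%/12 = 2.375% = 0.02375.
Each month: B ← B·(1+r) − €770.00.
Month 1: interest €369.48; balance after payment €15,156.48.
Month 2: interest €359.97; balance after payment €14,746.45.
Month 3: interest €350.23; balance after payment €14,326.67.
Month 4: interest €340.26; balance after payment €13,896.93.
Month 5: interest €330.05; balance after payment €13,456.98.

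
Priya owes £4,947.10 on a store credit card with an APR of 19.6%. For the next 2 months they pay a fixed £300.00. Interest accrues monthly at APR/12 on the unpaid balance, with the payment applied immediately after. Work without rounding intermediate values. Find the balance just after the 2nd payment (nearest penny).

Monthly rate r = 19.6%/12 = 1.63333% = 0.0163333.
Each month: B ← B·(1+r) − £300.00.
Month 1: interest £80.80; balance after payment £4,727.90.
Month 2: interest £77.22; balance after payment £4,505.13.

£4,505.13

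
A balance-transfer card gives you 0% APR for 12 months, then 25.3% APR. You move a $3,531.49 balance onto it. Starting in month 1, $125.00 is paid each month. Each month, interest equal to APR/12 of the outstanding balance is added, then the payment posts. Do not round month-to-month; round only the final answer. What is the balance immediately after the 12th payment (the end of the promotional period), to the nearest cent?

Promo months 1–12 at r₀ = 0%/12 = 0; months 13+ at r₁ = 25.3%/12 = 0.0210833.
After month 12 (no interest yet): B = $3,531.49 − 12·$125.00 = $2,031.49.

$2,031.49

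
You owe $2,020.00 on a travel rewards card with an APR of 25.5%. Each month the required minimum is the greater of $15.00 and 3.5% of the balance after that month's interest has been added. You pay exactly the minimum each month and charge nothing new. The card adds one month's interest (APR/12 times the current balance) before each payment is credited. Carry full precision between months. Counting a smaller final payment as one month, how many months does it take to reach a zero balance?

Monthly rate r = 25.5%/12 = 2.125% = 0.02125.
While 3.5% of the post-interest balance exceeds $15.00, each month B ← (B·(1+r))·(1 − 0.035), i.e. B shrinks by the factor (1+r)·0.965 = 0.98551.
This holds for months 1–108. Entering month 109 the balance is $417.41; 3.5% of the post-interest balance is now below $15.00, so the flat $15.00 minimum applies from here.
From month 109 a fixed $15.00 at rate r clears $417.41 in 43 more payments. Total: 108 + 43 = 151 months.

151 months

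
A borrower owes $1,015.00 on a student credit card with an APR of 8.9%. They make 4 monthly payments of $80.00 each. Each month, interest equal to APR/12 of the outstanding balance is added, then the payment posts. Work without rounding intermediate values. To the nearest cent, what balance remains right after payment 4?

$721.87

Monthly rate r = 8.9%/12 = 0.741667% = 0.00741667.
Each month: B ← B·(1+r) − $80.00.
Month 1: interest $7.53; balance after payment $942.53.
Month 2: interest $6.99; balance after payment $869.52.
Month 3: interest $6.45; balance after payment $795.97.
Month 4: interest $5.90; balance after payment $721.87.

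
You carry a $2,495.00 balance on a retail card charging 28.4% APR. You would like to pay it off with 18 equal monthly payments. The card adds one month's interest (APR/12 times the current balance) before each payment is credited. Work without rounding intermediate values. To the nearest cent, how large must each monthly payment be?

$171.83

Monthly rate r = 28.4%/12 = 2.36667% = 0.0236667.
Level-payment amortization: P = B₀·r / (1 − (1+r)^(−n)) = 2495.00·0.0236667 / (1 − 1.02367^(−18)).
Denominator 1 − (1+r)^(−18) = 0.343634283.
P = 59.0483 / 0.343634283 ≈ 171.83.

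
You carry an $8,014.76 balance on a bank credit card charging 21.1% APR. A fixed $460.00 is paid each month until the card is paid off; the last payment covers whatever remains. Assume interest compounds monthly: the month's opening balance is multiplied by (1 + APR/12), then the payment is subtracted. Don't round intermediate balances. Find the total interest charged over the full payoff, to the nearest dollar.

$1,639

Monthly rate r = 21.1%/12 = 1.75833% = 0.0175833.
Payoff takes n = ⌈−ln(1 − rB₀/P)/ln(1+r)⌉ = ⌈20.986⌉ = 21 payments; the last is $453.79.
Total paid = 20·$460.00 + $453.79 = $9,653.79.
Total interest = total paid − principal = $9,653.79 − $8,014.76 = $1,639.03.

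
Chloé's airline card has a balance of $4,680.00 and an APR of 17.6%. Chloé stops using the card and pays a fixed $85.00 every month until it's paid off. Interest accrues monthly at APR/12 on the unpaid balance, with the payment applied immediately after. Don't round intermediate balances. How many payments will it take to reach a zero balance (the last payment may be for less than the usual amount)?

Monthly rate r = 17.6%/12 = 1.46667% = 0.0146667.
Recurrence: B ← B·(1+r) − $85.00.
Month 1: interest $68.64; balance after payment $4,663.64.
Month 2: interest $68.40; balance after payment $4,647.04.
Closed form: n = −ln(1 − rB₀/P)/ln(1+r) = −ln(0.19247)/ln(1.01467) ≈ 113.173, so the balance reaches zero during payment 114.

114 months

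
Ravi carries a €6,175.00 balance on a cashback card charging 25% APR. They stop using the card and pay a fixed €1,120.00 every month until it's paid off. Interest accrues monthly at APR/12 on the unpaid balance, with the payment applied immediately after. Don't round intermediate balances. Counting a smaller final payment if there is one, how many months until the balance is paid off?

6 payments

Monthly rate r = 25%/12 = 2.08333% = 0.0208333.
Recurrence: B ← B·(1+r) − €1,120.00.
Month 1: interest €128.65; balance after payment €5,183.65.
Month 2: interest €107.99; balance after payment €4,171.64.
Month 3: interest €86.91; balance after payment €3,138.55.
Month 4: interest €65.39; balance after payment €2,083.93.
Month 5: interest €43.42; balance after payment €1,007.35.
Month 6: interest €20.99; balance after payment €0.00.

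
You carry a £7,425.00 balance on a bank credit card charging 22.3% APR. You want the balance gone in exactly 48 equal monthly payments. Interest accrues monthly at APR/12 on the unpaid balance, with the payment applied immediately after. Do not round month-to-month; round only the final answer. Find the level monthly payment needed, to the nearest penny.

Monthly rate r = 22.3%/12 = 1.85833% = 0.0185833.
Level-payment amortization: P = B₀·r / (1 − (1+r)^(−n)) = 7425.00·0.0185833 / (1 − 1.01858^(−48)).
Denominator 1 − (1+r)^(−48) = 0.586795687.
P = 137.981 / 0.586795687 ≈ 235.14.

£235.14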